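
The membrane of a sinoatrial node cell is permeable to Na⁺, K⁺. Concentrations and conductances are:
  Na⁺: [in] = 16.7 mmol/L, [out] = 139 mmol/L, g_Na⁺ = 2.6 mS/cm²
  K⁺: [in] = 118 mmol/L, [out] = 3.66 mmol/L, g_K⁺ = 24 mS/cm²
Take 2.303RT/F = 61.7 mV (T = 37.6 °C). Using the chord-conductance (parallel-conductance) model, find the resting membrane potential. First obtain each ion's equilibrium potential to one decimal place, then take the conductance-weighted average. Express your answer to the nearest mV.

-78 mV

E_Na⁺ = (61.7/1)·log₁₀(139/16.7) = 56.8 mV
E_K⁺ = (61.7/1)·log₁₀(3.66/118) = -93.1 mV
Vm = (Σ gᵢEᵢ)/(Σ gᵢ) = (2.6·56.8 + 24·-93.1) / (2.6 + 24)
= -2086.72 / 26.6 = -78.45 mV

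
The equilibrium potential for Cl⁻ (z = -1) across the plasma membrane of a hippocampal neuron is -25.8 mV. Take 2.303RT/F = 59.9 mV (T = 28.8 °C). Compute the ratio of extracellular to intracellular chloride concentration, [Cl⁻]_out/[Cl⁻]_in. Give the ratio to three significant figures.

log₁₀([out]/[in]) = E·z/(59.9) = -25.8 × -1 / 59.9 = 0.4307
[out]/[in] = 10^(0.4307) = 2.696

2.70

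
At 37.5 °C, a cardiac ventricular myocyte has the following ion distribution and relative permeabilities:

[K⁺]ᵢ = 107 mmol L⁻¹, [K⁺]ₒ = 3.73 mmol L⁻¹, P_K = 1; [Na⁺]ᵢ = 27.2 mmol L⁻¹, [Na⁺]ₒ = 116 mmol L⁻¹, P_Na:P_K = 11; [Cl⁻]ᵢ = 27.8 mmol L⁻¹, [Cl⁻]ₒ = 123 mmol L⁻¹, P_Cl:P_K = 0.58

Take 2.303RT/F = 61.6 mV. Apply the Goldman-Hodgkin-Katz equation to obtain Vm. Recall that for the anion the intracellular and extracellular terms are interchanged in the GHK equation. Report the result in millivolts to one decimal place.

26.7 mV

Vm = 61.6 · log₁₀[(Σ P·[cation]ₒ + Σ P·[anion]ᵢ) / (Σ P·[cation]ᵢ + Σ P·[anion]ₒ)]
Numerator = 1×3.73 + 11×116 + 0.58×27.8 = 1296
Denominator = 1×107 + 11×27.2 + 0.58×123 = 477.5
Vm = 61.6 · log₁₀(2.7136) = 61.6 × (0.4335) = 26.71 mV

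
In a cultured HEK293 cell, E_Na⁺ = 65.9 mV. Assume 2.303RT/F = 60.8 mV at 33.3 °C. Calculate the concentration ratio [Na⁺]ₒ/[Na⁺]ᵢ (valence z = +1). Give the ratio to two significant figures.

log₁₀([out]/[in]) = E·z/(60.8) = 65.9 × 1 / 60.8 = 1.0839
[out]/[in] = 10^(1.0839) = 12.13

12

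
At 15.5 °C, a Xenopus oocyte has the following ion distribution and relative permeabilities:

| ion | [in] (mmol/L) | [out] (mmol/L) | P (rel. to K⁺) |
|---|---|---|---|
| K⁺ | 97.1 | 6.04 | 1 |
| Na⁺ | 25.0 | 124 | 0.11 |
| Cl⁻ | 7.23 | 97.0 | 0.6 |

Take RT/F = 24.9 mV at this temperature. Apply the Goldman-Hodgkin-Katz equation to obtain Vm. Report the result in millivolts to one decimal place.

-46.9 mV

Vm = 24.9 · ln[(Σ P·[cation]ₒ + Σ P·[anion]ᵢ) / (Σ P·[cation]ᵢ + Σ P·[anion]ₒ)]
Numerator = 1×6.04 + 0.11×124 + 0.6×7.23 = 24.02
Denominator = 1×97.1 + 0.11×25.0 + 0.6×97.0 = 158
Vm = 24.9 · ln(0.15196) = 24.9 × (-1.8841) = -46.91 mV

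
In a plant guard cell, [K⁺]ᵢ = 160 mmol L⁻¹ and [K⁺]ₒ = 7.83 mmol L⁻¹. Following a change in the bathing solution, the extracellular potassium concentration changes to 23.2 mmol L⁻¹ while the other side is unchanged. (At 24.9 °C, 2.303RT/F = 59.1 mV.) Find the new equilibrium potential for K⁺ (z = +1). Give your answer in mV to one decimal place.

-49.6 mV

After the shift: [K⁺]_out = 23.2, [K⁺]_in = 160 mmol L⁻¹.
E_new = (59.1/1)·log₁₀(23.2/160) = 59.10 · (-0.8386) = -49.56 mV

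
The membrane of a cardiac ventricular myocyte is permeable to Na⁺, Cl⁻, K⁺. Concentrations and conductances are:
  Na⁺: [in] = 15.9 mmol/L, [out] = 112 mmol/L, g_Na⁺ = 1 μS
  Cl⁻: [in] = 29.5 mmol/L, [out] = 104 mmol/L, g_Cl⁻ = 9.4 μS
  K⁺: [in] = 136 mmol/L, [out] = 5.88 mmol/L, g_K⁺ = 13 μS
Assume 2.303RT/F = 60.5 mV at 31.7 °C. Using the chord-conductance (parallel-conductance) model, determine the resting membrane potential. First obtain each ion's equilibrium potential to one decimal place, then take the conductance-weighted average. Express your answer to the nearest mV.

E_Na⁺ = (60.5/1)·log₁₀(112/15.9) = 51.3 mV
E_Cl⁻ = (60.5/-1)·log₁₀(104/29.5) = -33.1 mV
E_K⁺ = (60.5/1)·log₁₀(5.88/136) = -82.5 mV
Vm = (Σ gᵢEᵢ)/(Σ gᵢ) = (1·51.3 + 9.4·-33.1 + 13·-82.5) / (1 + 9.4 + 13)
= -1332.34 / 23.4 = -56.94 mV

-57 mV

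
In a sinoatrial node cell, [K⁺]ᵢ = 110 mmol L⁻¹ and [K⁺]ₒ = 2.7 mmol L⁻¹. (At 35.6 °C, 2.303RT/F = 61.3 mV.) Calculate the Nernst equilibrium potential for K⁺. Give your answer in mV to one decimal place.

E = (61.3/z) · log₁₀([K⁺]_out/[K⁺]_in) with z = +1.
= (61.3/1) · log₁₀(2.7/110) = 61.30 · log₁₀(0.02455)
= 61.30 · (-1.6100) = -98.69 mV

-98.7 mV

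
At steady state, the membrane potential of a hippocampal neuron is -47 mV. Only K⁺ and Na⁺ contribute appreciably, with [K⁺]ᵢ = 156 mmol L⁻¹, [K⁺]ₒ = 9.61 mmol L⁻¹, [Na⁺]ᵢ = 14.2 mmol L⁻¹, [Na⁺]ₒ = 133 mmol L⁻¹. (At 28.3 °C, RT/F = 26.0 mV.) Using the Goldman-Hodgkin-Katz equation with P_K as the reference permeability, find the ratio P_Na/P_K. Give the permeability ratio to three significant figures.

0.122

Let α = P_Na/P_K. GHK: Vm = 26.0·ln[(Kₒ + α·Naₒ)/(Kᵢ + α·Naᵢ)].
e^(Vm/26.0) = e^(-47.0/26.0) = 0.16403
So 0.16403·(Kᵢ + α·Naᵢ) = Kₒ + α·Naₒ → α = (0.16403·156.0 − 9.61) / (133.0 − 0.16403·14.2)
α = (25.59 − 9.61) / (133.0 − 2.329) = 15.98/130.7 = 0.1223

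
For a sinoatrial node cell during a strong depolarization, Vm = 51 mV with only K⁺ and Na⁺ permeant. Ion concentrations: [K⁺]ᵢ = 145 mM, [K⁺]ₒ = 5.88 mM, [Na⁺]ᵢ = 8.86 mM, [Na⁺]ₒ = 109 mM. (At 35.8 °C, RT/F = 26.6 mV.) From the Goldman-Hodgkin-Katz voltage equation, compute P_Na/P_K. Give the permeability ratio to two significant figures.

Let α = P_Na/P_K. GHK: Vm = 26.6·ln[(Kₒ + α·Naₒ)/(Kᵢ + α·Naᵢ)].
e^(Vm/26.6) = e^(51.0/26.6) = 6.8025
So 6.8025·(Kᵢ + α·Naᵢ) = Kₒ + α·Naₒ → α = (6.8025·145.0 − 5.88) / (109.0 − 6.8025·8.86)
α = (986.4 − 5.88) / (109.0 − 60.27) = 980.5/48.73 = 20.12

20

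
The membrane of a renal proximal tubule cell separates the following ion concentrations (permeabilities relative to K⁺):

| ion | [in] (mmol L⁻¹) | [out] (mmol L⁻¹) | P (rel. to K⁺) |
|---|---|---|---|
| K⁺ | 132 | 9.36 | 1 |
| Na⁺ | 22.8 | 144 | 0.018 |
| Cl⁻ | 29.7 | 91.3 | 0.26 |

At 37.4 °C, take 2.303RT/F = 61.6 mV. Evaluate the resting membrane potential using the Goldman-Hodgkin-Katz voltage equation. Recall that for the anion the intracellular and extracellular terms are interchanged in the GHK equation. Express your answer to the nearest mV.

-55 mV

Vm = 61.6 · log₁₀[(Σ P·[cation]ₒ + Σ P·[anion]ᵢ) / (Σ P·[cation]ᵢ + Σ P·[anion]ₒ)]
Numerator = 1×9.36 + 0.018×144 + 0.26×29.7 = 19.67
Denominator = 1×132 + 0.018×22.8 + 0.26×91.3 = 156.1
Vm = 61.6 · log₁₀(0.126) = 61.6 × (-0.8996) = -55.42 mV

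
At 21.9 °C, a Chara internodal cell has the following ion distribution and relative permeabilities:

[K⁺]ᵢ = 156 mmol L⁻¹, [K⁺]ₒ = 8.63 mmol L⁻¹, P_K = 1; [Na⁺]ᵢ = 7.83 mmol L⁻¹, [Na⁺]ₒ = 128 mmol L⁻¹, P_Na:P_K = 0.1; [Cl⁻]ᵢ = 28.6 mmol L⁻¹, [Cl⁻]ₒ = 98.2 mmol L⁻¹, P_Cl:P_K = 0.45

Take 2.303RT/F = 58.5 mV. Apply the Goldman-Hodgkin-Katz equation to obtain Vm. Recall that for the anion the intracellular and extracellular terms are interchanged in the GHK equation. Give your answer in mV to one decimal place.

-44.9 mV

Vm = 58.5 · log₁₀[(Σ P·[cation]ₒ + Σ P·[anion]ᵢ) / (Σ P·[cation]ᵢ + Σ P·[anion]ₒ)]
Numerator = 1×8.63 + 0.1×128 + 0.45×28.6 = 34.3
Denominator = 1×156 + 0.1×7.83 + 0.45×98.2 = 201
Vm = 58.5 · log₁₀(0.17067) = 58.5 × (-0.7678) = -44.92 mV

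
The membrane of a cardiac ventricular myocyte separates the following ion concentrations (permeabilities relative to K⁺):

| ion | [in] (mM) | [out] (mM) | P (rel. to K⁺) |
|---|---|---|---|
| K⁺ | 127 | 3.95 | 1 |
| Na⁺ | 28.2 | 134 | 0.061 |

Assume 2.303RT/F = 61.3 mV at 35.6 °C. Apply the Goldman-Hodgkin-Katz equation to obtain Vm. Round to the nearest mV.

-63 mV

Vm = 61.3 · log₁₀[(Σ P·[cation]ₒ + Σ P·[anion]ᵢ) / (Σ P·[cation]ᵢ + Σ P·[anion]ₒ)]
Numerator = 1×3.95 + 0.061×134 = 12.12
Denominator = 1×127 + 0.061×28.2 = 128.7
Vm = 61.3 · log₁₀(0.094189) = 61.3 × (-1.0260) = -62.89 mV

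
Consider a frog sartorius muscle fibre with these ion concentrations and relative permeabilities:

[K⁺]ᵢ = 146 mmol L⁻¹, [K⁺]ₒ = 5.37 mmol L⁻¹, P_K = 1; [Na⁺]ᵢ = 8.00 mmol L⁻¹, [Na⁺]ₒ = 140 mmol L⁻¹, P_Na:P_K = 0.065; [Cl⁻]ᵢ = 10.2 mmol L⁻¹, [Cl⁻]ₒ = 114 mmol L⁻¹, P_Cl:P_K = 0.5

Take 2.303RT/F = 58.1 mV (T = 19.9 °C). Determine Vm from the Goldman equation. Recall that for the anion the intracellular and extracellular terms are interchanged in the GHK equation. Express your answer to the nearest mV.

-59 mV

Vm = 58.1 · log₁₀[(Σ P·[cation]ₒ + Σ P·[anion]ᵢ) / (Σ P·[cation]ᵢ + Σ P·[anion]ₒ)]
Numerator = 1×5.37 + 0.065×140 + 0.5×10.2 = 19.57
Denominator = 1×146 + 0.065×8.00 + 0.5×114 = 203.5
Vm = 58.1 · log₁₀(0.096158) = 58.1 × (-1.0170) = -59.09 mV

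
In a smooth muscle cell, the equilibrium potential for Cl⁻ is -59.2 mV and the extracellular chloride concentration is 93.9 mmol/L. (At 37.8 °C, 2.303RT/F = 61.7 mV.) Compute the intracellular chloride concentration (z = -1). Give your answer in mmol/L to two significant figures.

10 mmol/L

Nernst: E = (61.7/-1) · log₁₀([out]/[in]), so log₁₀([out]/[in]) = -59.2 × -1 / 61.7 = 0.9595.
[out]/[in] = 10^(0.9595) = 9.109.
[in] = 93.9 / 9.109 = 10.31 mmol/L.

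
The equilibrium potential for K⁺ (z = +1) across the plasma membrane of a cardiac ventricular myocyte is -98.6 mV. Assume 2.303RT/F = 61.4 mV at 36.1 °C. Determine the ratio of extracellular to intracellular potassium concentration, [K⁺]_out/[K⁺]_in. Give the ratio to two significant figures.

0.025

log₁₀([out]/[in]) = E·z/(61.4) = -98.6 × 1 / 61.4 = -1.6059
[out]/[in] = 10^(-1.6059) = 0.02478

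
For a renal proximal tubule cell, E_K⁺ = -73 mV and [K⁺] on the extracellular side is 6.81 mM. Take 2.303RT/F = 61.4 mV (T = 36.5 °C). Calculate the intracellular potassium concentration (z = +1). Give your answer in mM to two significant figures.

110 mM

Nernst: E = (61.4/1) · log₁₀([out]/[in]), so log₁₀([out]/[in]) = -73.0 × 1 / 61.4 = -1.1889.
[out]/[in] = 10^(-1.1889) = 0.06473.
[in] = 6.81 / 0.06473 = 105.2 mM.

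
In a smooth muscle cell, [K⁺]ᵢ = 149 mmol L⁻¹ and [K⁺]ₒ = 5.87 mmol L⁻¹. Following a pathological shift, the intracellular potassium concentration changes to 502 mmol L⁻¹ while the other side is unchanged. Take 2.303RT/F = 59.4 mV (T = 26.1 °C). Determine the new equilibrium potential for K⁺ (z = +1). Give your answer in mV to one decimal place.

-114.8 mV

After the shift: [K⁺]_out = 5.87, [K⁺]_in = 502 mmol L⁻¹.
E_new = (59.4/1)·log₁₀(5.87/502) = 59.40 · (-1.9321) = -114.76 mV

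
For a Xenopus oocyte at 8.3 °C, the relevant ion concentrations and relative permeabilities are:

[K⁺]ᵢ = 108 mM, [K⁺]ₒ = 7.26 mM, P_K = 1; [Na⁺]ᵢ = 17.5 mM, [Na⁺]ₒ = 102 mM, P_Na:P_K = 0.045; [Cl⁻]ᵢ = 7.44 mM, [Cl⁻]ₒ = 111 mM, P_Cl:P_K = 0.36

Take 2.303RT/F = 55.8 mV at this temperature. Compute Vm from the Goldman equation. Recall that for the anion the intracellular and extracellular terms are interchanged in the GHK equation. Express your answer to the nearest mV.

-56 mV

Vm = 55.8 · log₁₀[(Σ P·[cation]ₒ + Σ P·[anion]ᵢ) / (Σ P·[cation]ᵢ + Σ P·[anion]ₒ)]
Numerator = 1×7.26 + 0.045×102 + 0.36×7.44 = 14.53
Denominator = 1×108 + 0.045×17.5 + 0.36×111 = 148.7
Vm = 55.8 · log₁₀(0.097672) = 55.8 × (-1.0102) = -56.37 mV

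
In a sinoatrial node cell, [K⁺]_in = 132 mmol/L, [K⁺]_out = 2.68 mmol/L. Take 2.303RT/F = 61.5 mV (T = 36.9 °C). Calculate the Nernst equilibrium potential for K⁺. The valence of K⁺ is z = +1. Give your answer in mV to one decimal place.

E = (61.5/z) · log₁₀([K⁺]_out/[K⁺]_in) with z = +1.
= (61.5/1) · log₁₀(2.68/132) = 61.50 · log₁₀(0.0203)
= 61.50 · (-1.6924) = -104.09 mV

-104.1 mV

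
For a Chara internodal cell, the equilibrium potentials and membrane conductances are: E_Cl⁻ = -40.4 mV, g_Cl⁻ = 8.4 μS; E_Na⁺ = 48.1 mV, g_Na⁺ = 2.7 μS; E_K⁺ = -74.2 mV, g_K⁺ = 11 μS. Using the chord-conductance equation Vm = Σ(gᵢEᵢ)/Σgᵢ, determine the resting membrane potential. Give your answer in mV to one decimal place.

-46.4 mV

Σ gᵢEᵢ = 8.4·(-40.4) + 2.7·(48.1) + 11·(-74.2) = -1025.69
Σ gᵢ = 8.4 + 2.7 + 11 = 22.1
Vm = -1025.69 / 22.1 = -46.41 mV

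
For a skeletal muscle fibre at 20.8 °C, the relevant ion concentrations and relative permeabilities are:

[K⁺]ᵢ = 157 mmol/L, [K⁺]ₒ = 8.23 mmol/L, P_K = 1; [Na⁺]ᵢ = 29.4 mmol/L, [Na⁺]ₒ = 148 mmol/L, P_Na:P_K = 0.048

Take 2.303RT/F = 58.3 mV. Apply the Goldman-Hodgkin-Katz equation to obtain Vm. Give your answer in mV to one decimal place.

-59.1 mV

Vm = 58.3 · log₁₀[(Σ P·[cation]ₒ + Σ P·[anion]ᵢ) / (Σ P·[cation]ᵢ + Σ P·[anion]ₒ)]
Numerator = 1×8.23 + 0.048×148 = 15.33
Denominator = 1×157 + 0.048×29.4 = 158.4
Vm = 58.3 · log₁₀(0.096799) = 58.3 × (-1.0141) = -59.12 mV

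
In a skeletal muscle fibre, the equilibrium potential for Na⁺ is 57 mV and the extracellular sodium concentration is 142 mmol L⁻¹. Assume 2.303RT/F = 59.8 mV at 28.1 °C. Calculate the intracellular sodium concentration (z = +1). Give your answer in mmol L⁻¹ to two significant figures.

Nernst: E = (59.8/1) · log₁₀([out]/[in]), so log₁₀([out]/[in]) = 57.0 × 1 / 59.8 = 0.9532.
[out]/[in] = 10^(0.9532) = 8.978.
[in] = 142 / 8.978 = 15.82 mmol L⁻¹.

16 mmol L⁻¹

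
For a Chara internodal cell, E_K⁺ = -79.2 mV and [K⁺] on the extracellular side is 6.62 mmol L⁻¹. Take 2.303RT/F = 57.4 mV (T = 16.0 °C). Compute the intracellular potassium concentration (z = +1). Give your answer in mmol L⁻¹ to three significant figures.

Nernst: E = (57.4/1) · log₁₀([out]/[in]), so log₁₀([out]/[in]) = -79.2 × 1 / 57.4 = -1.3798.
[out]/[in] = 10^(-1.3798) = 0.04171.
[in] = 6.62 / 0.04171 = 158.7 mmol L⁻¹.

159 mmol L⁻¹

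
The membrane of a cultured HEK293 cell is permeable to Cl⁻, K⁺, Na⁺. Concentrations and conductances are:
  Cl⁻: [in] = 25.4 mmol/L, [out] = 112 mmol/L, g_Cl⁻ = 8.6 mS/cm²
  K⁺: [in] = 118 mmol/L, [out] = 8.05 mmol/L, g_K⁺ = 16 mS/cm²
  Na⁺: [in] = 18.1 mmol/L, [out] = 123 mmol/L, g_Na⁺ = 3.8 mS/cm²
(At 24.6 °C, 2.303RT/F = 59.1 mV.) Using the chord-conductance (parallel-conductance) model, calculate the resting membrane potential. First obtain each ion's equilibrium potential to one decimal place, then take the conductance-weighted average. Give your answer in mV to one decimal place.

-43.8 mV

E_Cl⁻ = (59.1/-1)·log₁₀(112/25.4) = -38.1 mV
E_K⁺ = (59.1/1)·log₁₀(8.05/118) = -68.9 mV
E_Na⁺ = (59.1/1)·log₁₀(123/18.1) = 49.2 mV
Vm = (Σ gᵢEᵢ)/(Σ gᵢ) = (8.6·-38.1 + 16·-68.9 + 3.8·49.2) / (8.6 + 16 + 3.8)
= -1243.10 / 28.4 = -43.77 mV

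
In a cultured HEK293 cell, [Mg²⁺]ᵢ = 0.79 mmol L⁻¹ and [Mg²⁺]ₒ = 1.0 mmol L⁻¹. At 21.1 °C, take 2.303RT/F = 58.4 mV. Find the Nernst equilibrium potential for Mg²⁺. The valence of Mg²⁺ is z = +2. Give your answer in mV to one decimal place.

E = (58.4/z) · log₁₀([Mg²⁺]_out/[Mg²⁺]_in) with z = +2.
= (58.4/2) · log₁₀(1.0/0.79) = 29.20 · log₁₀(1.266)
= 29.20 · (0.1024) = 2.99 mV

3.0 mV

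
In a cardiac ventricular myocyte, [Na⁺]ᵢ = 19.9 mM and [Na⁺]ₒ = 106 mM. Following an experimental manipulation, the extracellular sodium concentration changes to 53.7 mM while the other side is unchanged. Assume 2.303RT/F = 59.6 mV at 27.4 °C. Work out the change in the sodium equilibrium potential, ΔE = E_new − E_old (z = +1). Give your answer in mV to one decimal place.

-17.6 mV

E_old = (59.6/1)·log₁₀(106/19.9) = 43.30 mV
E_new = (59.6/1)·log₁₀(53.7/19.9) = 25.69 mV
ΔE = 25.69 − (43.30) = -17.60 mV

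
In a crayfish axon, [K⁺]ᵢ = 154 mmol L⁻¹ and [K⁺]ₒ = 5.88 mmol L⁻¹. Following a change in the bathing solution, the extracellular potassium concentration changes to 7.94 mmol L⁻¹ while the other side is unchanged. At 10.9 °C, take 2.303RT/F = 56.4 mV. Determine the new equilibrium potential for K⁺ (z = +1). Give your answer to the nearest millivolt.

After the shift: [K⁺]_out = 7.94, [K⁺]_in = 154 mmol L⁻¹.
E_new = (56.4/1)·log₁₀(7.94/154) = 56.40 · (-1.2877) = -72.63 mV

-73 mV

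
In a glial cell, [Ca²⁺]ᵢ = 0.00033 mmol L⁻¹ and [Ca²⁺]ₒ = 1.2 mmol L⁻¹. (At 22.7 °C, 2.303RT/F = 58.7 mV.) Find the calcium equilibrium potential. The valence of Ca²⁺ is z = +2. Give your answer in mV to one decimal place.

E = (58.7/z) · log₁₀([Ca²⁺]_out/[Ca²⁺]_in) with z = +2.
= (58.7/2) · log₁₀(1.2/0.00033) = 29.35 · log₁₀(3636)
= 29.35 · (3.5607) = 104.51 mV

104.5 mV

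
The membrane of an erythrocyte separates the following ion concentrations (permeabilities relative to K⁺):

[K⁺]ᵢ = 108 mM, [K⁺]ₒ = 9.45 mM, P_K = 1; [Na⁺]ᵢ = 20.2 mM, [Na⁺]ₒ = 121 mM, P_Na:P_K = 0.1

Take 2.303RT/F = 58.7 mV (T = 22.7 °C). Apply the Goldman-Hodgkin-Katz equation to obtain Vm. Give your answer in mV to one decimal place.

Vm = 58.7 · log₁₀[(Σ P·[cation]ₒ + Σ P·[anion]ᵢ) / (Σ P·[cation]ᵢ + Σ P·[anion]ₒ)]
Numerator = 1×9.45 + 0.1×121 = 21.55
Denominator = 1×108 + 0.1×20.2 = 110
Vm = 58.7 · log₁₀(0.19587) = 58.7 × (-0.7080) = -41.56 mV

-41.6 mV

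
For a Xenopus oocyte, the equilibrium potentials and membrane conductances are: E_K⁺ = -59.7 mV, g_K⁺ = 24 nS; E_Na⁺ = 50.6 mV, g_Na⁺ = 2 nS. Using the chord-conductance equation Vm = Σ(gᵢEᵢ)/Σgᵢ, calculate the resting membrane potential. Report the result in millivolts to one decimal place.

-51.2 mV

Σ gᵢEᵢ = 24·(-59.7) + 2·(50.6) = -1331.60
Σ gᵢ = 24 + 2 = 26
Vm = -1331.60 / 26 = -51.22 mV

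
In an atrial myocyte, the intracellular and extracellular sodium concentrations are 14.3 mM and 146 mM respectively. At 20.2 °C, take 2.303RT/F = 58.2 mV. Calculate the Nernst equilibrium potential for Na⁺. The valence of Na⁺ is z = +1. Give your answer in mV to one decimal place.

58.7 mV

E = (58.2/z) · log₁₀([Na⁺]_out/[Na⁺]_in) with z = +1.
= (58.2/1) · log₁₀(146/14.3) = 58.20 · log₁₀(10.21)
= 58.20 · (1.0090) = 58.72 mV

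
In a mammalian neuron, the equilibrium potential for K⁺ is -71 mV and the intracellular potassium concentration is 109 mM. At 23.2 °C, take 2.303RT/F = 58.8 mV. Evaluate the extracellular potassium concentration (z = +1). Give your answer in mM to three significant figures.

6.76 mM

Nernst: E = (58.8/1) · log₁₀([out]/[in]), so log₁₀([out]/[in]) = -71.0 × 1 / 58.8 = -1.2075.
[out]/[in] = 10^(-1.2075) = 0.06202.
[out] = 0.06202 × 109 = 6.76 mM.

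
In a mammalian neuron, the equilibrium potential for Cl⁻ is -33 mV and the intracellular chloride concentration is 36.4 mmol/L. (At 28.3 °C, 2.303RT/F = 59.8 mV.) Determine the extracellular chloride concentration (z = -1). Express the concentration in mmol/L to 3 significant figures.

130 mmol/L

Nernst: E = (59.8/-1) · log₁₀([out]/[in]), so log₁₀([out]/[in]) = -33.0 × -1 / 59.8 = 0.5518.
[out]/[in] = 10^(0.5518) = 3.563.
[out] = 3.563 × 36.4 = 129.7 mmol/L.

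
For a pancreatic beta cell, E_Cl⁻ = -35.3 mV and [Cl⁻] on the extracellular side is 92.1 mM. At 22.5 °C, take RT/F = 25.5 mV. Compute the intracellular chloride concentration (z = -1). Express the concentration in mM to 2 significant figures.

Nernst: E = (25.5/-1) · ln([out]/[in]), so ln([out]/[in]) = -35.3 × -1 / 25.5 = 1.3843.
[out]/[in] = e^(1.3843) = 3.992.
[in] = 92.1 / 3.992 = 23.07 mM.

23 mM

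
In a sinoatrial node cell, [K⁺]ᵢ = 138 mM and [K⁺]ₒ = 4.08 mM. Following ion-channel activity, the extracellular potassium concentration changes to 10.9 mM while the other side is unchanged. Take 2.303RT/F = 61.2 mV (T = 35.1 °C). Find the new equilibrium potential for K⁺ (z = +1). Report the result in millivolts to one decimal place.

-67.5 mV

After the shift: [K⁺]_out = 10.9, [K⁺]_in = 138 mM.
E_new = (61.2/1)·log₁₀(10.9/138) = 61.20 · (-1.1025) = -67.47 mV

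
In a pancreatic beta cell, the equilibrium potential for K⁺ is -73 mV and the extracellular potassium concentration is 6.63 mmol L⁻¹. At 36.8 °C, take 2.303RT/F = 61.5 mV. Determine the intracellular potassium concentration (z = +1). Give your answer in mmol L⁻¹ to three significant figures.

102 mmol L⁻¹

Nernst: E = (61.5/1) · log₁₀([out]/[in]), so log₁₀([out]/[in]) = -73.0 × 1 / 61.5 = -1.1870.
[out]/[in] = 10^(-1.1870) = 0.06501.
[in] = 6.63 / 0.06501 = 102 mmol L⁻¹.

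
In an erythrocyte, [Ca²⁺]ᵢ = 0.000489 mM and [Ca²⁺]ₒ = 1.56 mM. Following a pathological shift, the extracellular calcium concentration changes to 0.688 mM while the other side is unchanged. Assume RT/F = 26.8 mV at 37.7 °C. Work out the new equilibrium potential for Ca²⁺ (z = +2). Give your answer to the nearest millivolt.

97 mV

After the shift: [Ca²⁺]_out = 0.688, [Ca²⁺]_in = 0.000489 mM.
E_new = (26.8/2)·ln(0.688/0.000489) = 13.40 · (7.2492) = 97.14 mV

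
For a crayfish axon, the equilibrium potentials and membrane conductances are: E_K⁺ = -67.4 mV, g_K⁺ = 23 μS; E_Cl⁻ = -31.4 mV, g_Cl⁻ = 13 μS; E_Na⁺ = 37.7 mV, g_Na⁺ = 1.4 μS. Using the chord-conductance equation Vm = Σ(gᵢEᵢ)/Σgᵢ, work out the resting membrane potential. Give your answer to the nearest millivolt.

Σ gᵢEᵢ = 23·(-67.4) + 13·(-31.4) + 1.4·(37.7) = -1905.62
Σ gᵢ = 23 + 13 + 1.4 = 37.4
Vm = -1905.62 / 37.4 = -50.95 mV

-51 mV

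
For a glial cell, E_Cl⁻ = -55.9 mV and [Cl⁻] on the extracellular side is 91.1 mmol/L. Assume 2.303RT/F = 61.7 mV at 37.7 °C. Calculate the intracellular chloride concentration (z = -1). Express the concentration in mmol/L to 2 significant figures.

Nernst: E = (61.7/-1) · log₁₀([out]/[in]), so log₁₀([out]/[in]) = -55.9 × -1 / 61.7 = 0.9060.
[out]/[in] = 10^(0.9060) = 8.054.
[in] = 91.1 / 8.054 = 11.31 mmol/L.

11 mmol/L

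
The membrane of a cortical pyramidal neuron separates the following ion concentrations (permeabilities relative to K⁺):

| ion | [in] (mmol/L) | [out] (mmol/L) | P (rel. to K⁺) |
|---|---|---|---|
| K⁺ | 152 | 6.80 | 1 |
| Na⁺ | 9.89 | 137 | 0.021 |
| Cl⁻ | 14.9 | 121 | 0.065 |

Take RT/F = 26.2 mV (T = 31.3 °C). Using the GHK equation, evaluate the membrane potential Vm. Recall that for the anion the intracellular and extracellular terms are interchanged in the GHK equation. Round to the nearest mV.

-71 mV

Vm = 26.2 · ln[(Σ P·[cation]ₒ + Σ P·[anion]ᵢ) / (Σ P·[cation]ᵢ + Σ P·[anion]ₒ)]
Numerator = 1×6.80 + 0.021×137 + 0.065×14.9 = 10.65
Denominator = 1×152 + 0.021×9.89 + 0.065×121 = 160.1
Vm = 26.2 · ln(0.066504) = 26.2 × (-2.7105) = -71.01 mV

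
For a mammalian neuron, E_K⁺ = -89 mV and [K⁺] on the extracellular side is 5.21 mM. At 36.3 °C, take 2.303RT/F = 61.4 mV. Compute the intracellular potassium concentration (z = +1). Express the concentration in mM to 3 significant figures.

147 mM

Nernst: E = (61.4/1) · log₁₀([out]/[in]), so log₁₀([out]/[in]) = -89.0 × 1 / 61.4 = -1.4495.
[out]/[in] = 10^(-1.4495) = 0.03552.
[in] = 5.21 / 0.03552 = 146.7 mM.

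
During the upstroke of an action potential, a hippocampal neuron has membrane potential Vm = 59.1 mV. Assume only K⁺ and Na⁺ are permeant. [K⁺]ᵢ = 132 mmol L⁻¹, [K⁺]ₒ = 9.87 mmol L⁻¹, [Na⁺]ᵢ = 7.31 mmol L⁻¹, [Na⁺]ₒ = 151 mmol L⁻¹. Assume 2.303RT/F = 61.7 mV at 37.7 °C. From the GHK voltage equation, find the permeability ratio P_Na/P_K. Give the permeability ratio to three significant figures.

14.0

Let α = P_Na/P_K. GHK: Vm = 61.7·log₁₀[(Kₒ + α·Naₒ)/(Kᵢ + α·Naᵢ)].
10^(Vm/61.7) = 10^(59.1/61.7) = 9.0753
So 9.0753·(Kᵢ + α·Naᵢ) = Kₒ + α·Naₒ → α = (9.0753·132.0 − 9.87) / (151.0 − 9.0753·7.31)
α = (1198 − 9.87) / (151.0 − 66.34) = 1188/84.66 = 14.03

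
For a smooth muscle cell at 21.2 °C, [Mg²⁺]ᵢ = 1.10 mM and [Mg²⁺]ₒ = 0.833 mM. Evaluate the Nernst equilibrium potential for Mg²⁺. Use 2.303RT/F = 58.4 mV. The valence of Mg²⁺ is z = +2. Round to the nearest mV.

-4 mV

E = (58.4/z) · log₁₀([Mg²⁺]_out/[Mg²⁺]_in) with z = +2.
= (58.4/2) · log₁₀(0.833/1.10) = 29.20 · log₁₀(0.7573)
= 29.20 · (-0.1207) = -3.53 mV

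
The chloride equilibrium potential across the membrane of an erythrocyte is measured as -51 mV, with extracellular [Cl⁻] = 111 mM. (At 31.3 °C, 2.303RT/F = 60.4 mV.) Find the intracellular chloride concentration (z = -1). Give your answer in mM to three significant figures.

15.9 mM

Nernst: E = (60.4/-1) · log₁₀([out]/[in]), so log₁₀([out]/[in]) = -51.0 × -1 / 60.4 = 0.8444.
[out]/[in] = 10^(0.8444) = 6.988.
[in] = 111 / 6.988 = 15.88 mM.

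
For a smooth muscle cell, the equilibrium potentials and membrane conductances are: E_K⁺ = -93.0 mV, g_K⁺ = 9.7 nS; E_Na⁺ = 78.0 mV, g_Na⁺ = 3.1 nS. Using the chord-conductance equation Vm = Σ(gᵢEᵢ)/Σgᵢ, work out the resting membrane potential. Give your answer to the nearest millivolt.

-52 mV

Σ gᵢEᵢ = 9.7·(-93.0) + 3.1·(78.0) = -660.30
Σ gᵢ = 9.7 + 3.1 = 12.8
Vm = -660.30 / 12.8 = -51.59 mV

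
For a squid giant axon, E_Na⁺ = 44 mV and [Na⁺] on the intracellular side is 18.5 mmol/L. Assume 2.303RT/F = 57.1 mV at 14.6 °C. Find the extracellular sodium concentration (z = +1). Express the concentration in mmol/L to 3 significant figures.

109 mmol/L

Nernst: E = (57.1/1) · log₁₀([out]/[in]), so log₁₀([out]/[in]) = 44.0 × 1 / 57.1 = 0.7706.
[out]/[in] = 10^(0.7706) = 5.896.
[out] = 5.896 × 18.5 = 109.1 mmol/L.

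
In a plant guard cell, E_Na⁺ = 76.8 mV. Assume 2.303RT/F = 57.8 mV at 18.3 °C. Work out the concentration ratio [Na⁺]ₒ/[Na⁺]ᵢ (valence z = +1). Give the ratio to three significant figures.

21.3

log₁₀([out]/[in]) = E·z/(57.8) = 76.8 × 1 / 57.8 = 1.3287
[out]/[in] = 10^(1.3287) = 21.32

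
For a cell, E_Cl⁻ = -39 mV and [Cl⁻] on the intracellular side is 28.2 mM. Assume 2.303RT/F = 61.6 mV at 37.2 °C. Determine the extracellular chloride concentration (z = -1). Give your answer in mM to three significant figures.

Nernst: E = (61.6/-1) · log₁₀([out]/[in]), so log₁₀([out]/[in]) = -39.0 × -1 / 61.6 = 0.6331.
[out]/[in] = 10^(0.6331) = 4.297.
[out] = 4.297 × 28.2 = 121.2 mM.

121 mM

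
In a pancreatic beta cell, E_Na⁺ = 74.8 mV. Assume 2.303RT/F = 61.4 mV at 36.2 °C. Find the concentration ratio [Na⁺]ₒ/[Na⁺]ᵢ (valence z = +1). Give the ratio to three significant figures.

log₁₀([out]/[in]) = E·z/(61.4) = 74.8 × 1 / 61.4 = 1.2182
[out]/[in] = 10^(1.2182) = 16.53

16.5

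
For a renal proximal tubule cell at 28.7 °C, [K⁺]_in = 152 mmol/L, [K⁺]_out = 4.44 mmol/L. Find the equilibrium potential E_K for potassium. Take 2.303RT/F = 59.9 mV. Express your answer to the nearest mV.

-92 mV

E = (59.9/z) · log₁₀([K⁺]_out/[K⁺]_in) with z = +1.
= (59.9/1) · log₁₀(4.44/152) = 59.90 · log₁₀(0.02921)
= 59.90 · (-1.5345) = -91.91 mV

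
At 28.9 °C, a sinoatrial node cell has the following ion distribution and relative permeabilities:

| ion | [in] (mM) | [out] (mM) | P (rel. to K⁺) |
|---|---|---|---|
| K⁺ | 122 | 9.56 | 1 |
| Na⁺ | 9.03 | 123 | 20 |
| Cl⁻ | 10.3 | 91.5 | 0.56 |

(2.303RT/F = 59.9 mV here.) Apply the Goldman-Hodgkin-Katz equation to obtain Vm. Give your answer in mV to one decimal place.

50.6 mV

Vm = 59.9 · log₁₀[(Σ P·[cation]ₒ + Σ P·[anion]ᵢ) / (Σ P·[cation]ᵢ + Σ P·[anion]ₒ)]
Numerator = 1×9.56 + 20×123 + 0.56×10.3 = 2475
Denominator = 1×122 + 20×9.03 + 0.56×91.5 = 353.8
Vm = 59.9 · log₁₀(6.9956) = 59.9 × (0.8448) = 50.61 mV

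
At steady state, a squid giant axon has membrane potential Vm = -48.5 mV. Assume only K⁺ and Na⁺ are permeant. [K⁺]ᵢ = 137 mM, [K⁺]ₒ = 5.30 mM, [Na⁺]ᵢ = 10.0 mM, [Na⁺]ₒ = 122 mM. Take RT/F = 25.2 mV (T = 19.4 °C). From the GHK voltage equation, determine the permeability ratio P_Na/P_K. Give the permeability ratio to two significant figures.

0.12

Let α = P_Na/P_K. GHK: Vm = 25.2·ln[(Kₒ + α·Naₒ)/(Kᵢ + α·Naᵢ)].
e^(Vm/25.2) = e^(-48.5/25.2) = 0.14593
So 0.14593·(Kᵢ + α·Naᵢ) = Kₒ + α·Naₒ → α = (0.14593·137.0 − 5.3) / (122.0 − 0.14593·10.0)
α = (19.99 − 5.3) / (122.0 − 1.459) = 14.69/120.5 = 0.1219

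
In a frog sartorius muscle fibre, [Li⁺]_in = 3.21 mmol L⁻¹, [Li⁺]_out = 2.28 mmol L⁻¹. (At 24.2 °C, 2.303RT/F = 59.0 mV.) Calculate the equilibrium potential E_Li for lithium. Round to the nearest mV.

-9 mV

E = (59.0/z) · log₁₀([Li⁺]_out/[Li⁺]_in) with z = +1.
= (59.0/1) · log₁₀(2.28/3.21) = 59.00 · log₁₀(0.7103)
= 59.00 · (-0.1486) = -8.77 mV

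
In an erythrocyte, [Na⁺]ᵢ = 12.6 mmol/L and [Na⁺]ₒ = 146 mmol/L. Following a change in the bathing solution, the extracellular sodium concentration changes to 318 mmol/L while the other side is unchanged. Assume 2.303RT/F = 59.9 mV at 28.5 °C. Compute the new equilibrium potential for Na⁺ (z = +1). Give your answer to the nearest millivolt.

84 mV

After the shift: [Na⁺]_out = 318, [Na⁺]_in = 12.6 mmol/L.
E_new = (59.9/1)·log₁₀(318/12.6) = 59.90 · (1.4021) = 83.98 mV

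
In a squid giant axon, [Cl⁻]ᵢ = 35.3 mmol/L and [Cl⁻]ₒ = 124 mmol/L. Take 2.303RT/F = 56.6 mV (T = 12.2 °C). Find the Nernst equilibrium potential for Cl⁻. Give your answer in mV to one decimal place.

-30.9 mV

E = (56.6/z) · log₁₀([Cl⁻]_out/[Cl⁻]_in) with z = -1.
For an anion, dividing by z = -1 reverses the sign.
= (56.6/-1) · log₁₀(124/35.3) = -56.60 · log₁₀(3.513)
= -56.60 · (0.5456) = -30.88 mV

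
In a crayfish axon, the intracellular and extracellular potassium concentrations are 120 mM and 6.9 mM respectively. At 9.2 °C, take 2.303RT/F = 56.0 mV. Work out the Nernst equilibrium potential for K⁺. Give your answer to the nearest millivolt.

E = (56.0/z) · log₁₀([K⁺]_out/[K⁺]_in) with z = +1.
= (56.0/1) · log₁₀(6.9/120) = 56.00 · log₁₀(0.0575)
= 56.00 · (-1.2403) = -69.46 mV

-69 mV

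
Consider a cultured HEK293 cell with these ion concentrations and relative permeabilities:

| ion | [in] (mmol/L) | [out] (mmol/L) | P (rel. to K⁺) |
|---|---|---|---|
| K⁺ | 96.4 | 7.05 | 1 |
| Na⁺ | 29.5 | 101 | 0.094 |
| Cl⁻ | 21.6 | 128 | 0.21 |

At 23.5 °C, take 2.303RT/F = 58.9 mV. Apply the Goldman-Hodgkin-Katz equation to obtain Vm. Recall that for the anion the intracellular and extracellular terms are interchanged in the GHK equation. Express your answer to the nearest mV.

-46 mV

Vm = 58.9 · log₁₀[(Σ P·[cation]ₒ + Σ P·[anion]ᵢ) / (Σ P·[cation]ᵢ + Σ P·[anion]ₒ)]
Numerator = 1×7.05 + 0.094×101 + 0.21×21.6 = 21.08
Denominator = 1×96.4 + 0.094×29.5 + 0.21×128 = 126.1
Vm = 58.9 · log₁₀(0.16723) = 58.9 × (-0.7767) = -45.75 mV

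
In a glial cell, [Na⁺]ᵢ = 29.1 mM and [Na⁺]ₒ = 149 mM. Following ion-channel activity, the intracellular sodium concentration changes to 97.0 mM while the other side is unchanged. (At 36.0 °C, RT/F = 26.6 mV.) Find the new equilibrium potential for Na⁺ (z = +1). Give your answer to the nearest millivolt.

11 mV

After the shift: [Na⁺]_out = 149, [Na⁺]_in = 97.0 mM.
E_new = (26.6/1)·ln(149/97.0) = 26.60 · (0.4292) = 11.42 mV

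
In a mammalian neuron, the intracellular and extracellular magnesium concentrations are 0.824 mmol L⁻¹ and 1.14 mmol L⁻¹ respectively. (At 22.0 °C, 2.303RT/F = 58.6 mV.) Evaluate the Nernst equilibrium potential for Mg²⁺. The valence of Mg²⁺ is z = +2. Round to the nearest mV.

4 mV

E = (58.6/z) · log₁₀([Mg²⁺]_out/[Mg²⁺]_in) with z = +2.
= (58.6/2) · log₁₀(1.14/0.824) = 29.30 · log₁₀(1.383)
= 29.30 · (0.1410) = 4.13 mV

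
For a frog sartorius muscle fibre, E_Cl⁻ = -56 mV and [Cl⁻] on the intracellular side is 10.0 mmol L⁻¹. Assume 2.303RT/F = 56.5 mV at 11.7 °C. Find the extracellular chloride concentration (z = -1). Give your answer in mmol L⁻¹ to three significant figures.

98.0 mmol L⁻¹

Nernst: E = (56.5/-1) · log₁₀([out]/[in]), so log₁₀([out]/[in]) = -56.0 × -1 / 56.5 = 0.9912.
[out]/[in] = 10^(0.9912) = 9.798.
[out] = 9.798 × 10.0 = 97.98 mmol L⁻¹.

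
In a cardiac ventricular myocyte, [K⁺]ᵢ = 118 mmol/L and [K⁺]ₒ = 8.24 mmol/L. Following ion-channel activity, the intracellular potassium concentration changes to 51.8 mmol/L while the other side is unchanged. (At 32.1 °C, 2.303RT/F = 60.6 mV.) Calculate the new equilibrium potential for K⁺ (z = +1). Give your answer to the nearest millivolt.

After the shift: [K⁺]_out = 8.24, [K⁺]_in = 51.8 mmol/L.
E_new = (60.6/1)·log₁₀(8.24/51.8) = 60.60 · (-0.7984) = -48.38 mV

-48 mV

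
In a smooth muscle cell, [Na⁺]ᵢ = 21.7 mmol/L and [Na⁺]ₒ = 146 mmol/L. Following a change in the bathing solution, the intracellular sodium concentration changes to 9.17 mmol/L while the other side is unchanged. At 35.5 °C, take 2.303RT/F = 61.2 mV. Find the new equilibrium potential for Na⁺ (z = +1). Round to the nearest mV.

After the shift: [Na⁺]_out = 146, [Na⁺]_in = 9.17 mmol/L.
E_new = (61.2/1)·log₁₀(146/9.17) = 61.20 · (1.2020) = 73.56 mV

74 mV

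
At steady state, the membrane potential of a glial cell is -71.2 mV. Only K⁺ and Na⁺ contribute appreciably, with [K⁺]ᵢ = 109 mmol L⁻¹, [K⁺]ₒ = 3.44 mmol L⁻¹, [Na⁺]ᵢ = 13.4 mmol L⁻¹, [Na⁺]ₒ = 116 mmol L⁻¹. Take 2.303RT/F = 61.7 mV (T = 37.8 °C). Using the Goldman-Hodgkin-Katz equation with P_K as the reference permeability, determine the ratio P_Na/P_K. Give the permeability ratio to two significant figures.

0.037

Let α = P_Na/P_K. GHK: Vm = 61.7·log₁₀[(Kₒ + α·Naₒ)/(Kᵢ + α·Naᵢ)].
10^(Vm/61.7) = 10^(-71.2/61.7) = 0.07015
So 0.07015·(Kᵢ + α·Naᵢ) = Kₒ + α·Naₒ → α = (0.07015·109.0 − 3.44) / (116.0 − 0.07015·13.4)
α = (7.646 − 3.44) / (116.0 − 0.94) = 4.206/115.1 = 0.03656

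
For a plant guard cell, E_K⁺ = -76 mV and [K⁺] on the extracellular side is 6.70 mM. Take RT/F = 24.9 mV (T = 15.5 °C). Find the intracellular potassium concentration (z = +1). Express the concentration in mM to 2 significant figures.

Nernst: E = (24.9/1) · ln([out]/[in]), so ln([out]/[in]) = -76.0 × 1 / 24.9 = -3.0522.
[out]/[in] = e^(-3.0522) = 0.04725.
[in] = 6.70 / 0.04725 = 141.8 mM.

140 mM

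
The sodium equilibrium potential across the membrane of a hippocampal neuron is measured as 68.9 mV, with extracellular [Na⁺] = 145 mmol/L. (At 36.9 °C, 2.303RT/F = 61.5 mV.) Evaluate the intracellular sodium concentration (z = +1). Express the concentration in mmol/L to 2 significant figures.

Nernst: E = (61.5/1) · log₁₀([out]/[in]), so log₁₀([out]/[in]) = 68.9 × 1 / 61.5 = 1.1203.
[out]/[in] = 10^(1.1203) = 13.19.
[in] = 145 / 13.19 = 10.99 mmol/L.

11 mmol/L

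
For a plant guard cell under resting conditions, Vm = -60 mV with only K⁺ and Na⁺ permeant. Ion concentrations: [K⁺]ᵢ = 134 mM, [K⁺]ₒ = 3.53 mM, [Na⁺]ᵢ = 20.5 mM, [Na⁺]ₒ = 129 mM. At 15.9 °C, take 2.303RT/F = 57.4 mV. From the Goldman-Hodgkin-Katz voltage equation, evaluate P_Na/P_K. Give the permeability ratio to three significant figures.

Let α = P_Na/P_K. GHK: Vm = 57.4·log₁₀[(Kₒ + α·Naₒ)/(Kᵢ + α·Naᵢ)].
10^(Vm/57.4) = 10^(-60.0/57.4) = 0.090096
So 0.090096·(Kᵢ + α·Naᵢ) = Kₒ + α·Naₒ → α = (0.090096·134.0 − 3.53) / (129.0 − 0.090096·20.5)
α = (12.07 − 3.53) / (129.0 − 1.847) = 8.543/127.2 = 0.06719

0.0672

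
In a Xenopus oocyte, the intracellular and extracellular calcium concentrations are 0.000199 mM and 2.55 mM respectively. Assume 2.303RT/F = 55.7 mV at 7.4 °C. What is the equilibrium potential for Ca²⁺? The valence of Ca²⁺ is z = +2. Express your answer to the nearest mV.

114 mV

E = (55.7/z) · log₁₀([Ca²⁺]_out/[Ca²⁺]_in) with z = +2.
= (55.7/2) · log₁₀(2.55/0.000199) = 27.85 · log₁₀(1.281e+04)
= 27.85 · (4.1077) = 114.40 mV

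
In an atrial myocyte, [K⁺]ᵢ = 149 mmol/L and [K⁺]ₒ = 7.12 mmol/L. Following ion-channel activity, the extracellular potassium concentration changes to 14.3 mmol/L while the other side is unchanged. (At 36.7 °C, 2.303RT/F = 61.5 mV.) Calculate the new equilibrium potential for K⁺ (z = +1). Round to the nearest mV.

After the shift: [K⁺]_out = 14.3, [K⁺]_in = 149 mmol/L.
E_new = (61.5/1)·log₁₀(14.3/149) = 61.50 · (-1.0179) = -62.60 mV

-63 mV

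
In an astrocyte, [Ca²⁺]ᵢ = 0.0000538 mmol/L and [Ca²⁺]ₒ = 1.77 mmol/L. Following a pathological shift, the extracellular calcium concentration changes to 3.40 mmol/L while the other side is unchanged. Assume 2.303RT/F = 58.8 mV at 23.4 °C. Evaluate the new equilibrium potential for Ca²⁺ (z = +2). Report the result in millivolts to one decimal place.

141.1 mV

After the shift: [Ca²⁺]_out = 3.40, [Ca²⁺]_in = 0.0000538 mmol/L.
E_new = (58.8/2)·log₁₀(3.40/0.0000538) = 29.40 · (4.8007) = 141.14 mV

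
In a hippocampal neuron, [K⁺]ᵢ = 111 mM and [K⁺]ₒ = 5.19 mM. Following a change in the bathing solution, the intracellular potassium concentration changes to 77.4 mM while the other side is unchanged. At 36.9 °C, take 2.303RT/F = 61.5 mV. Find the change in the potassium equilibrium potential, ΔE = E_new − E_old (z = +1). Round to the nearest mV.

E_old = (61.5/1)·log₁₀(5.19/111) = -81.80 mV
E_new = (61.5/1)·log₁₀(5.19/77.4) = -72.17 mV
ΔE = -72.17 − (-81.80) = 9.63 mV

10 mV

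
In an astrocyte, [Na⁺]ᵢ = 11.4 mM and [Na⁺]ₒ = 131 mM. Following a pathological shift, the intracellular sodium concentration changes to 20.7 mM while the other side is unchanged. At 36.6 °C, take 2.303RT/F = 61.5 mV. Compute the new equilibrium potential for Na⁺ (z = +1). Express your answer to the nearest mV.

49 mV

After the shift: [Na⁺]_out = 131, [Na⁺]_in = 20.7 mM.
E_new = (61.5/1)·log₁₀(131/20.7) = 61.50 · (0.8013) = 49.28 mV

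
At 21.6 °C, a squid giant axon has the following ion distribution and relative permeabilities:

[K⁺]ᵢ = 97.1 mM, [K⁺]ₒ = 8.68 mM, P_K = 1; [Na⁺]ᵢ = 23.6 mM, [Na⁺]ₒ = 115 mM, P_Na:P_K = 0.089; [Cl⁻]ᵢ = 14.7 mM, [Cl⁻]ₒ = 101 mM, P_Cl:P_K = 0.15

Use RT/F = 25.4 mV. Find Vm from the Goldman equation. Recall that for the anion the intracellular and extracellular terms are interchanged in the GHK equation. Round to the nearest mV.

-43 mV

Vm = 25.4 · ln[(Σ P·[cation]ₒ + Σ P·[anion]ᵢ) / (Σ P·[cation]ᵢ + Σ P·[anion]ₒ)]
Numerator = 1×8.68 + 0.089×115 + 0.15×14.7 = 21.12
Denominator = 1×97.1 + 0.089×23.6 + 0.15×101 = 114.4
Vm = 25.4 · ln(0.1847) = 25.4 × (-1.6890) = -42.90 mV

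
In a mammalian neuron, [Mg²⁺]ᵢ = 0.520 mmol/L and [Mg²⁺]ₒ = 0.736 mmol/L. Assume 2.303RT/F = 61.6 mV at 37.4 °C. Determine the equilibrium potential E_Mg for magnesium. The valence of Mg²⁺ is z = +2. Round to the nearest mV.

E = (61.6/z) · log₁₀([Mg²⁺]_out/[Mg²⁺]_in) with z = +2.
= (61.6/2) · log₁₀(0.736/0.520) = 30.80 · log₁₀(1.415)
= 30.80 · (0.1509) = 4.65 mV

5 mV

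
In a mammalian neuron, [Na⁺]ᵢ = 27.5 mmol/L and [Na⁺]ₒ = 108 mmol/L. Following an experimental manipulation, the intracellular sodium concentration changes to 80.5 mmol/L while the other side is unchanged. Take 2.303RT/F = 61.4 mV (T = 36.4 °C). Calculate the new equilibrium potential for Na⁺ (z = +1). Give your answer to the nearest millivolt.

8 mV

After the shift: [Na⁺]_out = 108, [Na⁺]_in = 80.5 mmol/L.
E_new = (61.4/1)·log₁₀(108/80.5) = 61.40 · (0.1276) = 7.84 mV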